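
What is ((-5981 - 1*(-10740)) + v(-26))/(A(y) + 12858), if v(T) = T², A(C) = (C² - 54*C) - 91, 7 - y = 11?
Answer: 5435/12999 ≈ 0.41811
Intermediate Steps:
y = -4 (y = 7 - 1*11 = 7 - 11 = -4)
A(C) = -91 + C² - 54*C
((-5981 - 1*(-10740)) + v(-26))/(A(y) + 12858) = ((-5981 - 1*(-10740)) + (-26)²)/((-91 + (-4)² - 54*(-4)) + 12858) = ((-5981 + 10740) + 676)/((-91 + 16 + 216) + 12858) = (4759 + 676)/(141 + 12858) = 5435/12999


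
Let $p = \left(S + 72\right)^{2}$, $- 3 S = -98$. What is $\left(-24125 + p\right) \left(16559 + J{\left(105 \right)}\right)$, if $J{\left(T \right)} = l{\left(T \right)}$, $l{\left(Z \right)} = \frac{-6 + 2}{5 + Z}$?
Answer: $- \frac{35983152349}{165} \approx -2.1808 \cdot 10^{8}$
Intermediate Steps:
$S = \frac{98}{3}$ ($S = \left(- \frac{1}{3}\right) \left(-98\right) = \frac{98}{3} \approx 32.667$)
$p = \frac{98596}{9}$ ($p = \left(\frac{98}{3} + 72\right)^{2} = \left(\frac{314}{3}\right)^{2} = \frac{98596}{9} \approx 10955.0$)
$l{\left(Z \right)} = - \frac{4}{5 + Z}$
$J{\left(T \right)} = - \frac{4}{5 + T}$
$\left(-24125 + p\right) \left(16559 + J{\left(105 \right)}\right) = \left(-24125 + \frac{98596}{9}\right) \left(16559 - \frac{4}{5 + 105}\right) = - \frac{118529 \left(16559 - \frac{4}{110}\right)}{9} = - \frac{118529 \left(16559 - \frac{2}{55}\right)}{9} = \left(- \frac{118529}{9}\right) \frac{910743}{55} = - \frac{35983152349}{165}$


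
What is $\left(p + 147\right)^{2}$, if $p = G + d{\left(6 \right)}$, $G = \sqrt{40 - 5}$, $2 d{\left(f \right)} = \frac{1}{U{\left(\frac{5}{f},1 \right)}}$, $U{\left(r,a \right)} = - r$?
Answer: $\frac{536699}{25} + \frac{1464 \sqrt{35}}{5} \approx 23200.0$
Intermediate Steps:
$d{\left(f \right)} = - \frac{f}{10}$ ($d{\left(f \right)} = \frac{1}{2 \left(- \frac{5}{f}\right)} = \frac{\left(- \frac{1}{5}\right) f}{2} = - \frac{f}{10}$)
$G = \sqrt{35} \approx 5.9161$
$p = - \frac{3}{5} + \sqrt{35}$ ($p = \sqrt{35} - \frac{3}{5} = - \frac{3}{5} + \sqrt{35} \approx 5.3161$)
$\left(p + 147\right)^{2} = \left(\left(- \frac{3}{5} + \sqrt{35}\right) + 147\right)^{2} = \left(\frac{732}{5} + \sqrt{35}\right)^{2}$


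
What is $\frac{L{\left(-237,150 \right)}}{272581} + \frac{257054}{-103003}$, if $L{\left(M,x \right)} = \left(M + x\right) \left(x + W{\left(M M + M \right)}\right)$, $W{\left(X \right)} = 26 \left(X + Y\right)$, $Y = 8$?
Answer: $- \frac{13105028674364}{28076660743} \approx -466.76$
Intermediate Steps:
$W{\left(X \right)} = 208 + 26 X$ ($W{\left(X \right)} = 26 \left(X + 8\right) = 26 \left(8 + X\right) = 208 + 26 X$)
$L{\left(M,x \right)} = \left(M + x\right) \left(208 + x + 26 M + 26 M^{2}\right)$ ($L{\left(M,x \right)} = \left(M + x\right) \left(x + \left(208 + 26 \left(M M + M\right)\right)\right) = \left(M + x\right) \left(x + \left(208 + 26 \left(M^{2} + M\right)\right)\right) = \left(M + x\right) \left(x + \left(208 + 26 \left(M + M^{2}\right)\right)\right) = \left(M + x\right) \left(x + \left(208 + \left(26 M + 26 M^{2}\right)\right)\right) = \left(M + x\right) \left(x + \left(208 + 26 M + 26 M^{2}\right)\right) = \left(M + x\right) \left(208 + x + 26 M + 26 M^{2}\right)$)
$\frac{L{\left(-237,150 \right)}}{272581} + \frac{257054}{-103003} = \frac{150^{2} - 35550 + 26 \left(-237\right) \left(8 - 237 \left(1 - 237\right)\right) + 26 \cdot 150 \left(8 - 237 \left(1 - 237\right)\right)}{272581} + \frac{257054}{-103003} = \left(22500 - 35550 + 26 \left(-237\right) \left(8 - -55932\right) + 26 \cdot 150 \left(8 - -55932\right)\right) \frac{1}{272581} + 257054 \left(- \frac{1}{103003}\right) = \left(22500 - 35550 + 26 \left(-237\right) \left(8 + 55932\right) + 26 \cdot 150 \left(8 + 55932\right)\right) \frac{1}{272581} - \frac{257054}{103003} = \left(22500 - 35550 + 26 \left(-237\right) 55940 + 26 \cdot 150 \cdot 55940\right) \frac{1}{272581} - \frac{257054}{103003} = \left(22500 - 35550 - 344702280 + 218166000\right) \frac{1}{272581} - \frac{257054}{103003} = \left(-126549330\right) \frac{1}{272581} - \frac{257054}{103003} = - \frac{126549330}{272581} - \frac{257054}{103003} = - \frac{13105028674364}{28076660743}$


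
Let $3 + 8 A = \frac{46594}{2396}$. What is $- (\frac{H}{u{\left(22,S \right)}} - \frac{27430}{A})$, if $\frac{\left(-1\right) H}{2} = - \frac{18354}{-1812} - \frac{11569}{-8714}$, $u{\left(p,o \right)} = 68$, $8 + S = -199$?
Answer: $\frac{345921920495749}{25925483242} \approx 13343.0$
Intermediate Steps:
$S = -207$ ($S = -8 - 199 = -207$)
$H = - \frac{15074982}{657907}$ ($H = - 2 \left(- \frac{18354}{-1812} - \frac{11569}{-8714}\right) = - 2 \left(\left(-18354\right) \left(- \frac{1}{1812}\right) - - \frac{11569}{8714}\right) = - 2 \left(\frac{3059}{302} + \frac{11569}{8714}\right) = \left(-2\right) \frac{7537491}{657907} = - \frac{15074982}{657907} \approx -22.914$)
$A = \frac{19703}{9584}$ ($A = - \frac{3}{8} + \frac{46594 \cdot \frac{1}{2396}}{8} = - \frac{3}{8} + \frac{1}{8} \cdot \frac{23297}{1198} = - \frac{3}{8} + \frac{23297}{9584} = \frac{19703}{9584} \approx 2.0558$)
$- (\frac{H}{u{\left(22,S \right)}} - \frac{27430}{A}) = - (- \frac{15074982}{657907 \cdot 68} - \frac{27430}{\frac{19703}{9584}}) = - (\left(- \frac{15074982}{657907}\right) \frac{1}{68} - \frac{262889120}{19703}) = - (- \frac{7537491}{22368838} - \frac{262889120}{19703}) = \left(-1\right) \left(- \frac{345921920495749}{25925483242}\right) = \frac{345921920495749}{25925483242}$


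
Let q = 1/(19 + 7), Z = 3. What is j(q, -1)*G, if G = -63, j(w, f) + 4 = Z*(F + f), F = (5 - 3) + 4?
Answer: -693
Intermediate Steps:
F = 6 (F = 2 + 4 = 6)
q = 1/26 ≈ 0.038462
j(w, f) = 14 + 3*f (j(w, f) = -4 + 3*(6 + f) = -4 + (18 + 3*f) = 14 + 3*f)
j(q, -1)*G = (14 + 3*(-1))*(-63) = (14 - 3)*(-63) = 11*(-63) = -693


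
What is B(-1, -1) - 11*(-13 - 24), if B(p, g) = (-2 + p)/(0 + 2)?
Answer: 811/2 ≈ 405.50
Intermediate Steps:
B(p, g) = -1 + p/2 (B(p, g) = (-2 + p)/2 = (-2 + p)*(½) = -1 + p/2)
B(-1, -1) - 11*(-13 - 24) = (-1 + (½)*(-1)) - 11*(-13 - 24) = (-1 - ½) - 11*(-37) = -3/2 + 407 = 811/2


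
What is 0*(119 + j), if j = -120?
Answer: 0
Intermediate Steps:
0*(119 + j) = 0*(119 - 120) = 0*(-1) = 0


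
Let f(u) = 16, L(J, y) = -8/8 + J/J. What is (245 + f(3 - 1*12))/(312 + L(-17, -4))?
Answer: 87/104 ≈ 0.83654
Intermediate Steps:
L(J, y) = 0 (L(J, y) = -8*⅛ + 1 = -1 + 1 = 0)
(245 + f(3 - 1*12))/(312 + L(-17, -4)) = (245 + 16)/(312 + 0) = 261/312 = 261*(1/312) = 87/104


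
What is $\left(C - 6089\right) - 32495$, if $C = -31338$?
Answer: $-69922$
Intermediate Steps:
$\left(C - 6089\right) - 32495 = \left(-31338 - 6089\right) - 32495 = -37427 - 32495 = -69922$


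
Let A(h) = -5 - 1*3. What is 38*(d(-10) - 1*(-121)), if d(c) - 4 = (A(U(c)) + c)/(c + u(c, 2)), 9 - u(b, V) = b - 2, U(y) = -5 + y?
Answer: 51566/11 ≈ 4687.8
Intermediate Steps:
A(h) = -8 (A(h) = -5 - 3 = -8)
u(b, V) = 11 - b (u(b, V) = 9 - (b - 2) = 9 - (-2 + b) = 9 + (2 - b) = 11 - b)
d(c) = 36/11 + c/11 (d(c) = 4 + (-8 + c)/(c + (11 - c)) = 4 + (-8 + c)/11 = 4 + (-8 + c)*(1/11) = 4 + (-8/11 + c/11) = 36/11 + c/11)
38*(d(-10) - 1*(-121)) = 38*((36/11 + (1/11)*(-10)) - 1*(-121)) = 38*((36/11 - 10/11) + 121) = 38*(26/11 + 121) = 38*(1357/11) = 51566/11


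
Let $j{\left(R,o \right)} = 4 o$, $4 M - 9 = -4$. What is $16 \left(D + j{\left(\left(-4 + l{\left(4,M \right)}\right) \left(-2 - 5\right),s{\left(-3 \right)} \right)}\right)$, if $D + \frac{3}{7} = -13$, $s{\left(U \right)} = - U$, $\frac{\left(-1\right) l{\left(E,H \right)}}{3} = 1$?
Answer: $- \frac{160}{7} \approx -22.857$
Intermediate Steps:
$M = \frac{5}{4}$ ($M = \frac{9}{4} + \frac{1}{4} \left(-4\right) = \frac{9}{4} - 1 = \frac{5}{4} \approx 1.25$)
$l{\left(E,H \right)} = -3$ ($l{\left(E,H \right)} = \left(-3\right) 1 = -3$)
$D = - \frac{94}{7}$ ($D = - \frac{3}{7} - 13 = - \frac{94}{7} \approx -13.429$)
$16 \left(D + j{\left(\left(-4 + l{\left(4,M \right)}\right) \left(-2 - 5\right),s{\left(-3 \right)} \right)}\right) = 16 \left(- \frac{94}{7} + 4 \left(\left(-1\right) \left(-3\right)\right)\right) = 16 \left(- \frac{94}{7} + 4 \cdot 3\right) = 16 \left(- \frac{94}{7} + 12\right) = 16 \left(- \frac{10}{7}\right) = - \frac{160}{7}$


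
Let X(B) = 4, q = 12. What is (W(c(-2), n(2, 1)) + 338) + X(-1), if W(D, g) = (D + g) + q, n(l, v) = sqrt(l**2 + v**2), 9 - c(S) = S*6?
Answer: 375 + sqrt(5) ≈ 377.24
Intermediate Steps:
c(S) = 9 - 6*S (c(S) = 9 - S*6 = 9 - 6*S)
W(D, g) = 12 + D + g (W(D, g) = (D + g) + 12 = 12 + D + g)
(W(c(-2), n(2, 1)) + 338) + X(-1) = ((12 + (9 - 6*(-2)) + sqrt(2**2 + 1**2)) + 338) + 4 = ((12 + (9 + 12) + sqrt(4 + 1)) + 338) + 4 = ((12 + 21 + sqrt(5)) + 338) + 4 = ((33 + sqrt(5)) + 338) + 4 = (371 + sqrt(5)) + 4 = 375 + sqrt(5)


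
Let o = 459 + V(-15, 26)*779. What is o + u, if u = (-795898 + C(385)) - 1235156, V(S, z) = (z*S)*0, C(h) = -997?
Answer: -2031592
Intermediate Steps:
V(S, z) = 0 (V(S, z) = (S*z)*0 = 0)
o = 459 (o = 459 + 0*779 = 459 + 0 = 459)
u = -2032051 (u = (-795898 - 997) - 1235156 = -796895 - 1235156 = -2032051)
o + u = 459 - 2032051 = -2031592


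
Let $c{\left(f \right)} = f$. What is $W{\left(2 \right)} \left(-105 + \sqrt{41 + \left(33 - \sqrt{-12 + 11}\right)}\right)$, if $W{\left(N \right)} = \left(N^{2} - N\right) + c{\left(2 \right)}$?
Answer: $-420 + 4 \sqrt{74 - i} \approx -385.59 - 0.23249 i$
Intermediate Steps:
$W{\left(N \right)} = 2 + N^{2} - N$ ($W{\left(N \right)} = \left(N^{2} - N\right) + 2 = 2 + N^{2} - N$)
$W{\left(2 \right)} \left(-105 + \sqrt{41 + \left(33 - \sqrt{-12 + 11}\right)}\right) = \left(2 + 2^{2} - 2\right) \left(-105 + \sqrt{41 + \left(33 - \sqrt{-12 + 11}\right)}\right) = \left(2 + 4 - 2\right) \left(-105 + \sqrt{41 + \left(33 - \sqrt{-1}\right)}\right) = 4 \left(-105 + \sqrt{41 + \left(33 - i\right)}\right) = 4 \left(-105 + \sqrt{74 - i}\right) = -420 + 4 \sqrt{74 - i}$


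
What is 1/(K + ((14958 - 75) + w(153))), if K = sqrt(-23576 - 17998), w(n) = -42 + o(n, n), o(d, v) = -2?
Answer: 14839/220237495 - 13*I*sqrt(246)/220237495 ≈ 6.7377e-5 - 9.2581e-7*I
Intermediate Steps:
w(n) = -44 (w(n) = -42 - 2 = -44)
K = 13*I*sqrt(246) (K = sqrt(-41574) = 13*I*sqrt(246) ≈ 203.9*I)
1/(K + ((14958 - 75) + w(153))) = 1/(13*I*sqrt(246) + ((14958 - 75) - 44)) = 1/(13*I*sqrt(246) + (14883 - 44)) = 1/(13*I*sqrt(246) + 14839) = 1/(14839 + 13*I*sqrt(246))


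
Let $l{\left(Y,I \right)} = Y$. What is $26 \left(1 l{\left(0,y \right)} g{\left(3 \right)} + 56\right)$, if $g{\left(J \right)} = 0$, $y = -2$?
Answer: $1456$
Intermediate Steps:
$26 \left(1 l{\left(0,y \right)} g{\left(3 \right)} + 56\right) = 26 \left(1 \cdot 0 \cdot 0 + 56\right) = 26 \left(0 \cdot 0 + 56\right) = 26 \left(0 + 56\right) = 26 \cdot 56 = 1456$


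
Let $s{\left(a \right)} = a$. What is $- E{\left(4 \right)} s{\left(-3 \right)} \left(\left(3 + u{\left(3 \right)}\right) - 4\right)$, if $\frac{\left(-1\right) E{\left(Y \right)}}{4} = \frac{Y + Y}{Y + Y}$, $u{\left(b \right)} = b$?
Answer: $-24$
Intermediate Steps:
$E{\left(Y \right)} = -4$ ($E{\left(Y \right)} = - 4 \frac{Y + Y}{Y + Y} = - 4 \frac{2 Y}{2 Y} = - 4 \cdot 2 Y \frac{1}{2 Y} = \left(-4\right) 1 = -4$)
$- E{\left(4 \right)} s{\left(-3 \right)} \left(\left(3 + u{\left(3 \right)}\right) - 4\right) = \left(-1\right) \left(-4\right) \left(-3\right) \left(\left(3 + 3\right) - 4\right) = 4 \left(-3\right) \left(6 - 4\right) = \left(-12\right) 2 = -24$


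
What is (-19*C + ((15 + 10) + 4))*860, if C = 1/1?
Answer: 8600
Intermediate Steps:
C = 1
(-19*C + ((15 + 10) + 4))*860 = (-19*1 + ((15 + 10) + 4))*860 = (-19 + (25 + 4))*860 = (-19 + 29)*860 = 10*860 = 8600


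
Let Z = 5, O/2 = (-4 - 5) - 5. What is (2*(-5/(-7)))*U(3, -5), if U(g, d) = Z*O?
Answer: -200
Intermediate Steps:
O = -28 (O = 2*((-4 - 5) - 5) = 2*(-9 - 5) = 2*(-14) = -28)
U(g, d) = -140 (U(g, d) = 5*(-28) = -140)
(2*(-5/(-7)))*U(3, -5) = (2*(-5/(-7)))*(-140) = (2*(-5*(-⅐)))*(-140) = (2*(5/7))*(-140) = (10/7)*(-140) = -200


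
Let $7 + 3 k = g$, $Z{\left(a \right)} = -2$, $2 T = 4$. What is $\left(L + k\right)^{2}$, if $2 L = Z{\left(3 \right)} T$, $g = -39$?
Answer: $\frac{2704}{9} \approx 300.44$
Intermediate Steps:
$T = 2$ ($T = \frac{1}{2} \cdot 4 = 2$)
$L = -2$ ($L = \frac{\left(-2\right) 2}{2} = \frac{1}{2} \left(-4\right) = -2$)
$k = - \frac{46}{3}$ ($k = - \frac{7}{3} + \frac{1}{3} \left(-39\right) = - \frac{7}{3} - 13 = - \frac{46}{3} \approx -15.333$)
$\left(L + k\right)^{2} = \left(-2 - \frac{46}{3}\right)^{2} = \left(- \frac{52}{3}\right)^{2} = \frac{2704}{9}$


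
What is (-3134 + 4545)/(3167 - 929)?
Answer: 1411/2238 ≈ 0.63047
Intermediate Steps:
(-3134 + 4545)/(3167 - 929) = 1411/2238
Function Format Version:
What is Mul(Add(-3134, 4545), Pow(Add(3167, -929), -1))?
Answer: Rational(1411, 2238) ≈ 0.63047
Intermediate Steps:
Mul(Add(-3134, 4545), Pow(Add(3167, -929), -1)) = Mul(1411, Pow(2238, -1)) = Mul(1411, Rational(1, 2238)) = Rational(1411, 2238)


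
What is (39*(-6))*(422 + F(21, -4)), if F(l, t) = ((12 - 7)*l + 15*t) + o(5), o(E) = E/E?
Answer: -109512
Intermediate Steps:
o(E) = 1
F(l, t) = 1 + 5*l + 15*t (F(l, t) = ((12 - 7)*l + 15*t) + 1 = (5*l + 15*t) + 1 = 1 + 5*l + 15*t)
(39*(-6))*(422 + F(21, -4)) = (39*(-6))*(422 + (1 + 5*21 + 15*(-4))) = -234*(422 + (1 + 105 - 60)) = -234*(422 + 46) = -234*468 = -109512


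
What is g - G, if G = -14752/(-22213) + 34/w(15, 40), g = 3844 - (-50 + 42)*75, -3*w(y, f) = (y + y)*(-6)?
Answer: 2960616979/666390 ≈ 4442.8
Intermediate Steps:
w(y, f) = 4*y (w(y, f) = -(y + y)*(-6)/3 = -2*y*(-6)/3 = -(-4)*y = 4*y)
g = 4444 (g = 3844 - (-8)*75 = 3844 - 1*(-600) = 3844 + 600 = 4444)
G = 820181/666390 (G = -14752/(-22213) + 34/((4*15)) = -14752*(-1/22213) + 34/60 = 14752/22213 + 34*(1/60) = 14752/22213 + 17/30 = 820181/666390 ≈ 1.2308)
g - G = 4444 - 1*820181/666390 = 4444 - 820181/666390 = 2960616979/666390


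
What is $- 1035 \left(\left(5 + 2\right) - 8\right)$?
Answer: $1035$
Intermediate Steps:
$- 1035 \left(\left(5 + 2\right) - 8\right) = - 1035 \left(7 - 8\right) = \left(-1035\right) \left(-1\right) = 1035$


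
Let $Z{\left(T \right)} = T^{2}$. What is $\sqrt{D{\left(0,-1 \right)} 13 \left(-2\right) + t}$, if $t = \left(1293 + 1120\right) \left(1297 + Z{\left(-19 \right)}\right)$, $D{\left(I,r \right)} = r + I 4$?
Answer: $82 \sqrt{595} \approx 2000.2$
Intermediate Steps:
$D{\left(I,r \right)} = r + 4 I$
$t = 4000754$ ($t = \left(1293 + 1120\right) \left(1297 + \left(-19\right)^{2}\right) = 2413 \left(1297 + 361\right) = 2413 \cdot 1658 = 4000754$)
$\sqrt{D{\left(0,-1 \right)} 13 \left(-2\right) + t} = \sqrt{\left(-1 + 4 \cdot 0\right) 13 \left(-2\right) + 4000754} = \sqrt{\left(-1 + 0\right) 13 \left(-2\right) + 4000754} = \sqrt{\left(-1\right) 13 \left(-2\right) + 4000754} = \sqrt{\left(-13\right) \left(-2\right) + 4000754} = \sqrt{26 + 4000754} = \sqrt{4000780} = 82 \sqrt{595}$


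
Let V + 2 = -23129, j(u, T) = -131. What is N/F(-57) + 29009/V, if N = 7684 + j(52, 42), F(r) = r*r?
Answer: 80458202/75152619 ≈ 1.0706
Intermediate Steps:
F(r) = r²
V = -23131 (V = -2 - 23129 = -23131)
N = 7553 (N = 7684 - 131 = 7553)
N/F(-57) + 29009/V = 7553/((-57)²) + 29009/(-23131) = 7553/3249 + 29009*(-1/23131) = 7553*(1/3249) - 29009/23131 = 7553/3249 - 29009/23131 = 80458202/75152619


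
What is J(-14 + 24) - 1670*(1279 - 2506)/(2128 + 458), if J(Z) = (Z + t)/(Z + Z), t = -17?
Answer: 6827283/8620 ≈ 792.03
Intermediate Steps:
J(Z) = (-17 + Z)/(2*Z) (J(Z) = (Z - 17)/(Z + Z) = (-17 + Z)/((2*Z)) = (-17 + Z)*(1/(2*Z)) = (-17 + Z)/(2*Z))
J(-14 + 24) - 1670*(1279 - 2506)/(2128 + 458) = (-17 + (-14 + 24))/(2*(-14 + 24)) - 1670*(1279 - 2506)/(2128 + 458) = (1/2)*(-17 + 10)/10 - 1670/(2586/(-1227)) = (1/2)*(1/10)*(-7) - 1670/(2586*(-1/1227)) = -7/20 - 1670/(-862/409) = -7/20 - 1670*(-409/862) = -7/20 + 341515/431 = 6827283/8620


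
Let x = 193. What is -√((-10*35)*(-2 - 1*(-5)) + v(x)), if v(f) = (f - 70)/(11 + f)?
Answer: -I*√1213103/34 ≈ -32.394*I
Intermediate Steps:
v(f) = (-70 + f)/(11 + f)
-√((-10*35)*(-2 - 1*(-5)) + v(x)) = -√((-10*35)*(-2 - 1*(-5)) + (-70 + 193)/(11 + 193)) = -√(-350*(-2 + 5) + 123/204) = -√(-350*3 + (1/204)*123) = -√(-1050 + 41/68) = -√(-71359/68) = -I*√1213103/34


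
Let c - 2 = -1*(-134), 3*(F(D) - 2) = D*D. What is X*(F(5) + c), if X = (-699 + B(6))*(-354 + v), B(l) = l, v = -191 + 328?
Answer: 22005753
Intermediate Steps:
v = 137
F(D) = 2 + D**2/3 (F(D) = 2 + (D*D)/3 = 2 + D**2/3)
c = 136 (c = 2 - 1*(-134) = 2 + 134 = 136)
X = 150381 (X = (-699 + 6)*(-354 + 137) = -693*(-217) = 150381)
X*(F(5) + c) = 150381*((2 + (1/3)*5**2) + 136) = 150381*((2 + (1/3)*25) + 136) = 150381*((2 + 25/3) + 136) = 150381*(31/3 + 136) = 150381*(439/3) = 22005753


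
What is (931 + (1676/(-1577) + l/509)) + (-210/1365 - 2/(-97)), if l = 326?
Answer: 941792049037/1012195873 ≈ 930.44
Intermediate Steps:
(931 + (1676/(-1577) + l/509)) + (-210/1365 - 2/(-97)) = (931 + (1676/(-1577) + 326/509)) + (-210/1365 - 2/(-97)) = (931 + (1676*(-1/1577) + 326*(1/509))) + (-210*1/1365 - 2*(-1/97)) = (931 + (-1676/1577 + 326/509)) + (-2/13 + 2/97) = (931 - 338982/802693) - 168/1261 = 746968201/802693 - 168/1261 = 941792049037/1012195873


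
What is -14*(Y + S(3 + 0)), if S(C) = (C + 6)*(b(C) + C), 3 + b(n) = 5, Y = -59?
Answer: 196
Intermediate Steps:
b(n) = 2 (b(n) = -3 + 5 = 2)
S(C) = (2 + C)*(6 + C) (S(C) = (C + 6)*(2 + C) = (6 + C)*(2 + C) = (2 + C)*(6 + C))
-14*(Y + S(3 + 0)) = -14*(-59 + (12 + (3 + 0)² + 8*(3 + 0))) = -14*(-59 + (12 + 3² + 8*3)) = -14*(-59 + (12 + 9 + 24)) = -14*(-59 + 45) = -14*(-14) = 196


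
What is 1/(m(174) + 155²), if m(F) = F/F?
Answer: 1/24026 ≈ 4.1622e-5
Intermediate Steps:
m(F) = 1
1/(m(174) + 155²) = 1/(1 + 155²) = 1/(1 + 24025) = 1/24026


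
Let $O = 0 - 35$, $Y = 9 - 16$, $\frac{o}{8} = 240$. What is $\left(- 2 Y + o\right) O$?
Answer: $-67690$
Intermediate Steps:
$o = 1920$ ($o = 8 \cdot 240 = 1920$)
$Y = -7$
$O = -35$ ($O = 0 - 35 = -35$)
$\left(- 2 Y + o\right) O = \left(\left(-2\right) \left(-7\right) + 1920\right) \left(-35\right) = \left(14 + 1920\right) \left(-35\right) = 1934 \left(-35\right) = -67690$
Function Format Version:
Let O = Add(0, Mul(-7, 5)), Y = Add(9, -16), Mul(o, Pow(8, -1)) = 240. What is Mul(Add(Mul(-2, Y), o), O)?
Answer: -67690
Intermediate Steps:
o = 1920 (o = Mul(8, 240) = 1920)
Y = -7
O = -35 (O = Add(0, -35) = -35)
Mul(Add(Mul(-2, Y), o), O) = Mul(Add(Mul(-2, -7), 1920), -35) = Mul(Add(14, 1920), -35) = Mul(1934, -35) = -67690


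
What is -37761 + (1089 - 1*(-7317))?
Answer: -29355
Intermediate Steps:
-37761 + (1089 - 1*(-7317)) = -37761 + (1089 + 7317) = -37761 + 8406 = -29355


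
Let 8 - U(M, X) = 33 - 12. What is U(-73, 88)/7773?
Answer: -13/7773 ≈ -0.0016725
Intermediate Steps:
U(M, X) = -13 (U(M, X) = 8 - (33 - 12) = 8 - 1*21 = 8 - 21 = -13)
U(-73, 88)/7773 = -13/7773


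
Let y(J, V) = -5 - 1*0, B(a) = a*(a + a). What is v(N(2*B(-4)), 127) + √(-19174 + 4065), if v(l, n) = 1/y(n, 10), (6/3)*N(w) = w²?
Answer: -⅕ + I*√15109 ≈ -0.2 + 122.92*I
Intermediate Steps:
B(a) = 2*a² (B(a) = a*(2*a) = 2*a²)
y(J, V) = -5 (y(J, V) = -5 + 0 = -5)
N(w) = w²/2
v(l, n) = -⅕ (v(l, n) = 1/(-5) = -⅕)
v(N(2*B(-4)), 127) + √(-19174 + 4065) = -⅕ + √(-19174 + 4065) = -⅕ + √(-15109) = -⅕ + I*√15109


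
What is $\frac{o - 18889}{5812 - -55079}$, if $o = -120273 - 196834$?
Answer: $- \frac{335996}{60891} \approx -5.518$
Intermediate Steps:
$o = -317107$ ($o = -120273 - 196834 = -317107$)
$\frac{o - 18889}{5812 - -55079} = \frac{-317107 - 18889}{5812 - -55079} = - \frac{335996}{5812 + \left(-88499 + 143578\right)} = - \frac{335996}{5812 + 55079} = - \frac{335996}{60891}$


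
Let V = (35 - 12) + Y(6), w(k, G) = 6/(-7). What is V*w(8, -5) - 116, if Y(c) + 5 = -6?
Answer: -884/7 ≈ -126.29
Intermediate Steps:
w(k, G) = -6/7 (w(k, G) = 6*(-1/7) = -6/7)
Y(c) = -11 (Y(c) = -5 - 6 = -11)
V = 12 (V = (35 - 12) - 11 = 23 - 11 = 12)
V*w(8, -5) - 116 = 12*(-6/7) - 116 = -72/7 - 116 = -884/7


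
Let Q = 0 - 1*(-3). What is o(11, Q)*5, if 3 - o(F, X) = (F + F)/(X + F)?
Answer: 50/7 ≈ 7.1429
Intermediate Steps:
Q = 3 (Q = 0 + 3 = 3)
o(F, X) = 3 - 2*F/(F + X) (o(F, X) = 3 - (F + F)/(X + F) = 3 - 2*F/(F + X))
o(11, Q)*5 = ((11 + 3*3)/(11 + 3))*5 = ((11 + 9)/14)*5 = ((1/14)*20)*5 = (10/7)*5 = 50/7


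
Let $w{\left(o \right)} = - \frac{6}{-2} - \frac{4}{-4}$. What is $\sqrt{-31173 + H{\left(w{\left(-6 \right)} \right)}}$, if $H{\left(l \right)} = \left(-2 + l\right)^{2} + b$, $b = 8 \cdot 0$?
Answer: $i \sqrt{31169} \approx 176.55 i$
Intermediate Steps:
$b = 0$
$w{\left(o \right)} = 4$ ($w{\left(o \right)} = \left(-6\right) \left(- \frac{1}{2}\right) - -1 = 3 + 1 = 4$)
$H{\left(l \right)} = \left(-2 + l\right)^{2}$ ($H{\left(l \right)} = \left(-2 + l\right)^{2} + 0 = \left(-2 + l\right)^{2}$)
$\sqrt{-31173 + H{\left(w{\left(-6 \right)} \right)}} = \sqrt{-31173 + \left(-2 + 4\right)^{2}} = \sqrt{-31173 + 2^{2}} = \sqrt{-31173 + 4} = \sqrt{-31169} = i \sqrt{31169}$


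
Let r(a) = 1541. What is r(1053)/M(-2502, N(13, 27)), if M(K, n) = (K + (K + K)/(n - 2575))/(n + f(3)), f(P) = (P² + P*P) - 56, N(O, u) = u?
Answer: 161161/23769 ≈ 6.7803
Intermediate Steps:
f(P) = -56 + 2*P² (f(P) = (P² + P²) - 56 = 2*P² - 56 = -56 + 2*P²)
M(K, n) = (K + 2*K/(-2575 + n))/(-38 + n) (M(K, n) = (K + (K + K)/(n - 2575))/(n + (-56 + 2*3²)) = (K + (2*K)/(-2575 + n))/(n + (-56 + 2*9)) = (K + 2*K/(-2575 + n))/(n + (-56 + 18)) = (K + 2*K/(-2575 + n))/(n - 38) = (K + 2*K/(-2575 + n))/(-38 + n))
r(1053)/M(-2502, N(13, 27)) = 1541/((-2502*(-2573 + 27)/(97850 + 27² - 2613*27))) = 1541/((-2502*(-2546)/(97850 + 729 - 70551))) = 1541/((-2502*(-2546)/28028)) = 1541/((-2502*1/28028*(-2546))) = 1541/(1592523/7007) = 1541*(7007/1592523) = 161161/23769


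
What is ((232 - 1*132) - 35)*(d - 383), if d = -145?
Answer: -34320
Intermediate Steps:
((232 - 1*132) - 35)*(d - 383) = ((232 - 1*132) - 35)*(-145 - 383) = ((232 - 132) - 35)*(-528) = (100 - 35)*(-528) = 65*(-528) = -34320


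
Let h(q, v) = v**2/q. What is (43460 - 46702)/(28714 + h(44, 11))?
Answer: -12968/114867 ≈ -0.11290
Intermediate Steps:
h(q, v) = v**2/q
(43460 - 46702)/(28714 + h(44, 11)) = (43460 - 46702)/(28714 + 11**2/44) = -3242/(28714 + (1/44)*121) = -3242/(28714 + 11/4) = -3242/114867/4 = -3242*4/114867 = -12968/114867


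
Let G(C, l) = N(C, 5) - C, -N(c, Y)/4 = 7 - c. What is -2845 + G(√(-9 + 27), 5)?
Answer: -2873 + 9*√2 ≈ -2860.3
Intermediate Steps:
N(c, Y) = -28 + 4*c (N(c, Y) = -4*(7 - c) = -28 + 4*c)
G(C, l) = -28 + 3*C (G(C, l) = (-28 + 4*C) - C = -28 + 3*C)
-2845 + G(√(-9 + 27), 5) = -2845 + (-28 + 3*√(-9 + 27)) = -2845 + (-28 + 3*√18) = -2845 + (-28 + 3*(3*√2)) = -2845 + (-28 + 9*√2) = -2873 + 9*√2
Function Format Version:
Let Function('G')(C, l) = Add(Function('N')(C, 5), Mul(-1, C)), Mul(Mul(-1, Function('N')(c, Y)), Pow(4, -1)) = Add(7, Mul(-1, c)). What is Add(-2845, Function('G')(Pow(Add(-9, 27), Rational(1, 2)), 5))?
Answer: Add(-2873, Mul(9, Pow(2, Rational(1, 2)))) ≈ -2860.3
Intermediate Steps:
Function('N')(c, Y) = Add(-28, Mul(4, c)) (Function('N')(c, Y) = Mul(-4, Add(7, Mul(-1, c))) = Add(-28, Mul(4, c)))
Function('G')(C, l) = Add(-28, Mul(3, C)) (Function('G')(C, l) = Add(Add(-28, Mul(4, C)), Mul(-1, C)) = Add(-28, Mul(3, C)))
Add(-2845, Function('G')(Pow(Add(-9, 27), Rational(1, 2)), 5)) = Add(-2845, Add(-28, Mul(3, Pow(Add(-9, 27), Rational(1, 2))))) = Add(-2845, Add(-28, Mul(3, Pow(18, Rational(1, 2))))) = Add(-2845, Add(-28, Mul(3, Mul(3, Pow(2, Rational(1, 2)))))) = Add(-2845, Add(-28, Mul(9, Pow(2, Rational(1, 2))))) = Add(-2873, Mul(9, Pow(2, Rational(1, 2))))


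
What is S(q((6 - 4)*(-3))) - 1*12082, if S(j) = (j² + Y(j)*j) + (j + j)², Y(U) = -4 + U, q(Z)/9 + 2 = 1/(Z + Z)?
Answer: -79181/8 ≈ -9897.6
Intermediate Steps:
q(Z) = -18 + 9/(2*Z) (q(Z) = -18 + 9/(Z + Z) = -18 + 9/((2*Z)) = -18 + 9*(1/(2*Z)) = -18 + 9/(2*Z))
S(j) = 5*j² + j*(-4 + j) (S(j) = (j² + (-4 + j)*j) + (j + j)² = (j² + j*(-4 + j)) + (2*j)² = (j² + j*(-4 + j)) + 4*j² = 5*j² + j*(-4 + j))
S(q((6 - 4)*(-3))) - 1*12082 = 2*(-18 + 9/(2*(((6 - 4)*(-3)))))*(-2 + 3*(-18 + 9/(2*(((6 - 4)*(-3)))))) - 1*12082 = 2*(-18 + 9/(2*((2*(-3)))))*(-2 + 3*(-18 + 9/(2*((2*(-3)))))) - 12082 = 2*(-18 + (9/2)/(-6))*(-2 + 3*(-18 + (9/2)/(-6))) - 12082 = 2*(-18 + (9/2)*(-⅙))*(-2 + 3*(-18 + (9/2)*(-⅙))) - 12082 = 2*(-18 - ¾)*(-2 + 3*(-18 - ¾)) - 12082 = 2*(-75/4)*(-2 + 3*(-75/4)) - 12082 = 2*(-75/4)*(-2 - 225/4) - 12082 = 2*(-75/4)*(-233/4) - 12082 = 17475/8 - 12082 = -79181/8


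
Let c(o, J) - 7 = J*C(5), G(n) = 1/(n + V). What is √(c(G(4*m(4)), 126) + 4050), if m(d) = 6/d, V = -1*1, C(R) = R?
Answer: √4687 ≈ 68.462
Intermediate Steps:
V = -1
G(n) = 1/(-1 + n) (G(n) = 1/(n - 1) = 1/(-1 + n))
c(o, J) = 7 + 5*J (c(o, J) = 7 + J*5 = 7 + 5*J)
√(c(G(4*m(4)), 126) + 4050) = √((7 + 5*126) + 4050) = √((7 + 630) + 4050) = √(637 + 4050) = √4687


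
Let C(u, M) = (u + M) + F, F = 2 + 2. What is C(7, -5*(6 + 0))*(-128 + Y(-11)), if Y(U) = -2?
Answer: 2470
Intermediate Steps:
F = 4
C(u, M) = 4 + M + u (C(u, M) = (u + M) + 4 = (M + u) + 4 = 4 + M + u)
C(7, -5*(6 + 0))*(-128 + Y(-11)) = (4 - 5*(6 + 0) + 7)*(-128 - 2) = (4 - 5*6 + 7)*(-130) = (4 - 30 + 7)*(-130) = -19*(-130) = 2470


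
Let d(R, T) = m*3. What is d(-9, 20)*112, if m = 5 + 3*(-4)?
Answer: -2352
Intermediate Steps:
m = -7 (m = 5 - 12 = -7)
d(R, T) = -21 (d(R, T) = -7*3 = -21)
d(-9, 20)*112 = -21*112 = -2352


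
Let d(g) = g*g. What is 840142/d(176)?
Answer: 420071/15488 ≈ 27.122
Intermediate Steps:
d(g) = g²
840142/d(176) = 840142/(176²) = 840142/30976 = 840142*(1/30976) = 420071/15488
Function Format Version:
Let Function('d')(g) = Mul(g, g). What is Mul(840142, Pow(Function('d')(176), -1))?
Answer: Rational(420071, 15488) ≈ 27.122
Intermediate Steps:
Function('d')(g) = Pow(g, 2)
Mul(840142, Pow(Function('d')(176), -1)) = Mul(840142, Pow(Pow(176, 2), -1)) = Mul(840142, Pow(30976, -1)) = Mul(840142, Rational(1, 30976)) = Rational(420071, 15488)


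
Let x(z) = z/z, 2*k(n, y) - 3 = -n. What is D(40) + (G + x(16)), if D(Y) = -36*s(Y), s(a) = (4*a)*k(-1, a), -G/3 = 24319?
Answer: -84476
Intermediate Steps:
k(n, y) = 3/2 - n/2 (k(n, y) = 3/2 + (-n)/2 = 3/2 - n/2)
x(z) = 1
G = -72957 (G = -3*24319 = -72957)
s(a) = 8*a (s(a) = (4*a)*(3/2 - ½*(-1)) = (4*a)*(3/2 + ½) = (4*a)*2 = 8*a)
D(Y) = -288*Y
D(40) + (G + x(16)) = -288*40 + (-72957 + 1) = -11520 - 72956 = -84476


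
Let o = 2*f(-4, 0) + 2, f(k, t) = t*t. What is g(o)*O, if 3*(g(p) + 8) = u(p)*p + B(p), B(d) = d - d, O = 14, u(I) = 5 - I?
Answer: -84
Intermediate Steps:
f(k, t) = t**2
o = 2 (o = 2*0**2 + 2 = 2*0 + 2 = 0 + 2 = 2)
B(d) = 0
g(p) = -8 + p*(5 - p)/3 (g(p) = -8 + ((5 - p)*p + 0)/3 = -8 + (p*(5 - p) + 0)/3 = -8 + (p*(5 - p))/3 = -8 + p*(5 - p)/3)
g(o)*O = (-8 - 1/3*2*(-5 + 2))*14 = (-8 - 1/3*2*(-3))*14 = (-8 + 2)*14 = -6*14 = -84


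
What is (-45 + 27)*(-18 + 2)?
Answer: 288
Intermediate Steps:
(-45 + 27)*(-18 + 2) = -18*(-16) = 288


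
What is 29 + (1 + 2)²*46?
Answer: 443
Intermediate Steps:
29 + (1 + 2)²*46 = 29 + 3²*46 = 29 + 9*46 = 29 + 414 = 443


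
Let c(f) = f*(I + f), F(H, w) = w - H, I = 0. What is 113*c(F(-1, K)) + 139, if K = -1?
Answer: 139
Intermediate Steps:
c(f) = f**2 (c(f) = f*(0 + f) = f*f = f**2)
113*c(F(-1, K)) + 139 = 113*(-1 - 1*(-1))**2 + 139 = 113*(-1 + 1)**2 + 139 = 113*0**2 + 139 = 113*0 + 139 = 0 + 139 = 139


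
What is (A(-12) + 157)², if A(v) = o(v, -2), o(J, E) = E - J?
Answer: 27889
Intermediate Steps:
A(v) = -2 - v
(A(-12) + 157)² = ((-2 - 1*(-12)) + 157)² = ((-2 + 12) + 157)² = (10 + 157)² = 167² = 27889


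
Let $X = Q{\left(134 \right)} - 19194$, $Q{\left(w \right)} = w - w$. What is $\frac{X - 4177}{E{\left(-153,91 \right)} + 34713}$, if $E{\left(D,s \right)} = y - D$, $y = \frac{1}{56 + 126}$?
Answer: $- \frac{4253522}{6345613} \approx -0.67031$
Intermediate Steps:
$y = \frac{1}{182} \approx 0.0054945$
$E{\left(D,s \right)} = \frac{1}{182} - D$
$Q{\left(w \right)} = 0$
$X = -19194$ ($X = 0 - 19194 = -19194$)
$\frac{X - 4177}{E{\left(-153,91 \right)} + 34713} = \frac{-19194 - 4177}{\left(\frac{1}{182} - -153\right) + 34713} = - \frac{23371}{\left(\frac{1}{182} + 153\right) + 34713} = - \frac{23371}{\frac{27847}{182} + 34713} = - \frac{23371}{\frac{6345613}{182}} = \left(-23371\right) \frac{182}{6345613} = - \frac{4253522}{6345613}$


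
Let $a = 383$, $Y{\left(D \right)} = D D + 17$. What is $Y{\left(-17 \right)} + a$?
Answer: $689$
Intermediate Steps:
$Y{\left(D \right)} = 17 + D^{2}$ ($Y{\left(D \right)} = D^{2} + 17 = 17 + D^{2}$)
$Y{\left(-17 \right)} + a = \left(17 + \left(-17\right)^{2}\right) + 383 = \left(17 + 289\right) + 383 = 306 + 383 = 689$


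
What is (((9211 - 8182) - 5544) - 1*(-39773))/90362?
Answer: 17629/45181 ≈ 0.39019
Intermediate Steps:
(((9211 - 8182) - 5544) - 1*(-39773))/90362 = ((1029 - 5544) + 39773)*(1/90362) = (-4515 + 39773)*(1/90362) = 35258*(1/90362) = 17629/45181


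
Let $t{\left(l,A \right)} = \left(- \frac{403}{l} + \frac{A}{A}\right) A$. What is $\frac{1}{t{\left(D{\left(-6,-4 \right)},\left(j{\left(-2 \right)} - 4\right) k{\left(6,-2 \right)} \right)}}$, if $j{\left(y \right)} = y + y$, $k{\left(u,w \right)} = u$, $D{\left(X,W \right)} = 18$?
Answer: $\frac{3}{3080} \approx 0.00097403$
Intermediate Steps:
$j{\left(y \right)} = 2 y$
$t{\left(l,A \right)} = A \left(1 - \frac{403}{l}\right)$ ($t{\left(l,A \right)} = \left(- \frac{403}{l} + 1\right) A = \left(1 - \frac{403}{l}\right) A = A \left(1 - \frac{403}{l}\right)$)
$\frac{1}{t{\left(D{\left(-6,-4 \right)},\left(j{\left(-2 \right)} - 4\right) k{\left(6,-2 \right)} \right)}} = \frac{1}{\left(2 \left(-2\right) - 4\right) 6 \cdot \frac{1}{18} \left(-403 + 18\right)} = \frac{1}{\left(-4 - 4\right) 6 \cdot \frac{1}{18} \left(-385\right)} = \frac{1}{\left(-8\right) 6 \cdot \frac{1}{18} \left(-385\right)} = \frac{1}{\left(-48\right) \frac{1}{18} \left(-385\right)} = \frac{1}{\frac{3080}{3}} = \frac{3}{3080}$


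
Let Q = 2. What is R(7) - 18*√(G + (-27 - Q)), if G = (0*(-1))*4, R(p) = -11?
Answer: -11 - 18*I*√29 ≈ -11.0 - 96.933*I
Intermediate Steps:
G = 0 (G = 0*4 = 0)
R(7) - 18*√(G + (-27 - Q)) = -11 - 18*√(0 + (-27 - 1*2)) = -11 - 18*√(0 + (-27 - 2)) = -11 - 18*√(0 - 29) = -11 - 18*I*√29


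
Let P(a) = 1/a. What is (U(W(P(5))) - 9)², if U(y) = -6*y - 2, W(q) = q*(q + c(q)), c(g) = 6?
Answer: 212521/625 ≈ 340.03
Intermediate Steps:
W(q) = q*(6 + q) (W(q) = q*(q + 6) = q*(6 + q))
U(y) = -2 - 6*y
(U(W(P(5))) - 9)² = ((-2 - 6*(6 + 1/5)/5) - 9)² = ((-2 - 6*(6 + ⅕)/5) - 9)² = ((-2 - 6*31/(5*5)) - 9)² = ((-2 - 6*31/25) - 9)² = ((-2 - 186/25) - 9)² = (-236/25 - 9)² = (-461/25)² = 212521/625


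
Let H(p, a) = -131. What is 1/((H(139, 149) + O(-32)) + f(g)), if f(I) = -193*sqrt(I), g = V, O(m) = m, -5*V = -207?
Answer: 815/7577698 - 579*sqrt(115)/7577698 ≈ -0.00071184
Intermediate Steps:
V = 207/5 (V = -1/5*(-207) = 207/5 ≈ 41.400)
g = 207/5 ≈ 41.400
1/((H(139, 149) + O(-32)) + f(g)) = 1/((-131 - 32) - 579*sqrt(115)/5) = 1/(-163 - 579*sqrt(115)/5)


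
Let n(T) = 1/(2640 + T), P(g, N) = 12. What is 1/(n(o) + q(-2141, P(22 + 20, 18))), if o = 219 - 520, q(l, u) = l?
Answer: -2339/5007798 ≈ -0.00046707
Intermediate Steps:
o = -301
1/(n(o) + q(-2141, P(22 + 20, 18))) = 1/(1/(2640 - 301) - 2141) = 1/(1/2339 - 2141) = 1/(-5007798/2339) = -2339/5007798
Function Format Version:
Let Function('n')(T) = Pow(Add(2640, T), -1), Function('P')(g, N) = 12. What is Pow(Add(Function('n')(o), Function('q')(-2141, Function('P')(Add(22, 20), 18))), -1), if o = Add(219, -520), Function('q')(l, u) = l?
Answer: Rational(-2339, 5007798) ≈ -0.00046707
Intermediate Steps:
o = -301
Pow(Add(Function('n')(o), Function('q')(-2141, Function('P')(Add(22, 20), 18))), -1) = Pow(Add(Pow(Add(2640, -301), -1), -2141), -1) = Pow(Add(Pow(2339, -1), -2141), -1) = Pow(Add(Rational(1, 2339), -2141), -1) = Pow(Rational(-5007798, 2339), -1) = Rational(-2339, 5007798)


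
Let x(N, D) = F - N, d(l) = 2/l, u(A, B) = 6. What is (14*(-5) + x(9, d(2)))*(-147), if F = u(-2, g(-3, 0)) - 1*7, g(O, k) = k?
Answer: 11760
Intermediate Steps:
F = -1 (F = 6 - 1*7 = 6 - 7 = -1)
x(N, D) = -1 - N
(14*(-5) + x(9, d(2)))*(-147) = (14*(-5) + (-1 - 1*9))*(-147) = (-70 + (-1 - 9))*(-147) = (-70 - 10)*(-147) = -80*(-147) = 11760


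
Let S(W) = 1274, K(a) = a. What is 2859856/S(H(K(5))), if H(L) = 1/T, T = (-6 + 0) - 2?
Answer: 1429928/637 ≈ 2244.8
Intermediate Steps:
T = -8 (T = -6 - 2 = -8)
H(L) = -⅛ (H(L) = 1/(-8) = -⅛)
2859856/S(H(K(5))) = 2859856/1274 = 2859856*(1/1274) = 1429928/637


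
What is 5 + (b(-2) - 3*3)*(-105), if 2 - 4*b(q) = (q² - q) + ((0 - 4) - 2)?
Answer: 1795/2 ≈ 897.50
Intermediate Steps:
b(q) = 2 - q²/4 + q/4 (b(q) = ½ - ((q² - q) + ((0 - 4) - 2))/4 = ½ - ((q² - q) + (-4 - 2))/4 = ½ - ((q² - q) - 6)/4 = ½ - (-6 + q² - q)/4 = ½ + (3/2 - q²/4 + q/4) = 2 - q²/4 + q/4)
5 + (b(-2) - 3*3)*(-105) = 5 + ((2 - ¼*(-2)² + (¼)*(-2)) - 3*3)*(-105) = 5 + ((2 - ¼*4 - ½) - 9)*(-105) = 5 + ((2 - 1 - ½) - 9)*(-105) = 5 + (½ - 9)*(-105) = 5 - 17/2*(-105) = 5 + 1785/2 = 1795/2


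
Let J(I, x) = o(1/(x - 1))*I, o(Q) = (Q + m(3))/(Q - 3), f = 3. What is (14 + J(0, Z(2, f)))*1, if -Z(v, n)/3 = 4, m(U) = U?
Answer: 14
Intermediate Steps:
o(Q) = (3 + Q)/(-3 + Q) (o(Q) = (Q + 3)/(Q - 3) = (3 + Q)/(-3 + Q))
Z(v, n) = -12 (Z(v, n) = -3*4 = -12)
J(I, x) = I*(3 + 1/(-1 + x))/(-3 + 1/(-1 + x)) (J(I, x) = ((3 + 1/(x - 1))/(-3 + 1/(x - 1)))*I = ((3 + 1/(-1 + x))/(-3 + 1/(-1 + x)))*I = I*(3 + 1/(-1 + x))/(-3 + 1/(-1 + x)))
(14 + J(0, Z(2, f)))*1 = (14 + 0*(2 - 3*(-12))/(-4 + 3*(-12)))*1 = (14 + 0*(2 + 36)/(-4 - 36))*1 = (14 + 0*38/(-40))*1 = (14 + 0*(-1/40)*38)*1 = (14 + 0)*1 = 14*1 = 14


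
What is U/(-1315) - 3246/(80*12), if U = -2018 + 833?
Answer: -104363/42080 ≈ -2.4801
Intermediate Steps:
U = -1185
U/(-1315) - 3246/(80*12) = -1185/(-1315) - 3246/(80*12) = -1185*(-1/1315) - 3246/960 = 237/263 - 3246*1/960 = 237/263 - 541/160 = -104363/42080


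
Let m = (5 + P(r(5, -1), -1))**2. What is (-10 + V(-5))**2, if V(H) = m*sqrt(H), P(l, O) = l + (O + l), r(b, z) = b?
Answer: -191980 - 3920*I*sqrt(5) ≈ -1.9198e+5 - 8765.4*I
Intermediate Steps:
P(l, O) = O + 2*l
m = 196 (m = (5 + (-1 + 2*5))**2 = (5 + (-1 + 10))**2 = (5 + 9)**2 = 14**2 = 196)
V(H) = 196*sqrt(H)
(-10 + V(-5))**2 = (-10 + 196*sqrt(-5))**2 = (-10 + 196*(I*sqrt(5)))**2 = (-10 + 196*I*sqrt(5))**2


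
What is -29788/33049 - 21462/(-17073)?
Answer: 9558434/26868837 ≈ 0.35574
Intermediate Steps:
-29788/33049 - 21462/(-17073) = -29788*1/33049 - 21462*(-1/17073) = -29788/33049 + 1022/813 = 9558434/26868837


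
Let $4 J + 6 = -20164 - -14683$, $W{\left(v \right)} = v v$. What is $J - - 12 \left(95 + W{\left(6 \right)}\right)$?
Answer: $\frac{801}{4} \approx 200.25$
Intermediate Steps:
$W{\left(v \right)} = v^{2}$
$J = - \frac{5487}{4}$ ($J = - \frac{3}{2} + \frac{-20164 - -14683}{4} = - \frac{3}{2} + \frac{-20164 + 14683}{4} = - \frac{3}{2} + \frac{1}{4} \left(-5481\right) = - \frac{3}{2} - \frac{5481}{4} = - \frac{5487}{4} \approx -1371.8$)
$J - - 12 \left(95 + W{\left(6 \right)}\right) = - \frac{5487}{4} - - 12 \left(95 + 6^{2}\right) = - \frac{5487}{4} - - 12 \left(95 + 36\right) = - \frac{5487}{4} - \left(-12\right) 131 = - \frac{5487}{4} - -1572 = - \frac{5487}{4} + 1572 = \frac{801}{4}$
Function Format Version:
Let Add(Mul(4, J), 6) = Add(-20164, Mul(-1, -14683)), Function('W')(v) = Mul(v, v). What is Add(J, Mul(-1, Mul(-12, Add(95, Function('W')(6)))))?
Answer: Rational(801, 4) ≈ 200.25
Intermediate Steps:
Function('W')(v) = Pow(v, 2)
J = Rational(-5487, 4) (J = Add(Rational(-3, 2), Mul(Rational(1, 4), Add(-20164, Mul(-1, -14683)))) = Add(Rational(-3, 2), Mul(Rational(1, 4), Add(-20164, 14683))) = Add(Rational(-3, 2), Mul(Rational(1, 4), -5481)) = Add(Rational(-3, 2), Rational(-5481, 4)) = Rational(-5487, 4) ≈ -1371.8)
Add(J, Mul(-1, Mul(-12, Add(95, Function('W')(6))))) = Add(Rational(-5487, 4), Mul(-1, Mul(-12, Add(95, Pow(6, 2))))) = Add(Rational(-5487, 4), Mul(-1, Mul(-12, Add(95, 36)))) = Add(Rational(-5487, 4), Mul(-1, Mul(-12, 131))) = Add(Rational(-5487, 4), Mul(-1, -1572)) = Add(Rational(-5487, 4), 1572) = Rational(801, 4)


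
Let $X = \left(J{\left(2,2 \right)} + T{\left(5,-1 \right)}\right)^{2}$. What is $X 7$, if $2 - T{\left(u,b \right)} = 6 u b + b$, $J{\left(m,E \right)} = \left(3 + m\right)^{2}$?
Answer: $23548$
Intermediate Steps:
$T{\left(u,b \right)} = 2 - b - 6 b u$ ($T{\left(u,b \right)} = 2 - \left(6 u b + b\right) = 2 - \left(6 b u + b\right) = 2 - \left(b + 6 b u\right) = 2 - b - 6 b u$)
$X = 3364$ ($X = \left(\left(3 + 2\right)^{2} - \left(-3 - 30\right)\right)^{2} = \left(5^{2} + \left(2 + 1 + 30\right)\right)^{2} = \left(25 + 33\right)^{2} = 58^{2} = 3364$)
$X 7 = 3364 \cdot 7 = 23548$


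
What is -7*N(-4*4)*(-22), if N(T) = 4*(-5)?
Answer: -3080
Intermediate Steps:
N(T) = -20
-7*N(-4*4)*(-22) = -7*(-20)*(-22) = 140*(-22) = -3080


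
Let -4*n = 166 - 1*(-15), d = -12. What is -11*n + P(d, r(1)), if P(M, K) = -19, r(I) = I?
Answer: 1915/4 ≈ 478.75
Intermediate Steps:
n = -181/4 (n = -(166 - 1*(-15))/4 = -(166 + 15)/4 = -¼*181 = -181/4 ≈ -45.250)
-11*n + P(d, r(1)) = -11*(-181/4) - 19 = 1991/4 - 19 = 1915/4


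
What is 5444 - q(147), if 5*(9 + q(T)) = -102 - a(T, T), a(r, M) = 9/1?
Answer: 27376/5 ≈ 5475.2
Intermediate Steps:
a(r, M) = 9 (a(r, M) = 9*1 = 9)
q(T) = -156/5 (q(T) = -9 + (-102 - 1*9)/5 = -9 + (-102 - 9)/5 = -9 + (⅕)*(-111) = -9 - 111/5 = -156/5)
5444 - q(147) = 5444 - 1*(-156/5) = 5444 + 156/5 = 27376/5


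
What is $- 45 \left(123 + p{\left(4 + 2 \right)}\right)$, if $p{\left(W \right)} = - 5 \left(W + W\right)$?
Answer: $-2835$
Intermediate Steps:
$p{\left(W \right)} = - 10 W$ ($p{\left(W \right)} = - 5 \cdot 2 W = - 10 W$)
$- 45 \left(123 + p{\left(4 + 2 \right)}\right) = - 45 \left(123 - 10 \left(4 + 2\right)\right) = - 45 \left(123 - 60\right) = \left(-45\right) 63 = -2835$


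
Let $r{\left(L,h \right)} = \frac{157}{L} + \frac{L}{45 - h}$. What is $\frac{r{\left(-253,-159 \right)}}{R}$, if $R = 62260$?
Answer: $- \frac{96037}{3213363120} \approx -2.9887 \cdot 10^{-5}$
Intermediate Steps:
$\frac{r{\left(-253,-159 \right)}}{R} = \frac{\frac{1}{-253} \frac{1}{-45 - 159} \left(-7065 - \left(-253\right)^{2} + 157 \left(-159\right)\right)}{62260} = - \frac{-7065 - 64009 - 24963}{253 \left(-204\right)} \frac{1}{62260} = \left(- \frac{1}{253}\right) \left(- \frac{1}{204}\right) \left(-7065 - 64009 - 24963\right) \frac{1}{62260} = \left(- \frac{1}{253}\right) \left(- \frac{1}{204}\right) \left(-96037\right) \frac{1}{62260} = \left(- \frac{96037}{51612}\right) \frac{1}{62260} = - \frac{96037}{3213363120}$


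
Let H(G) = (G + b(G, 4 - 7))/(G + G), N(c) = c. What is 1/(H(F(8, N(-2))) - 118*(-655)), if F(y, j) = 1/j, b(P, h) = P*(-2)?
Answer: 2/154579 ≈ 1.2938e-5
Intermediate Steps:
b(P, h) = -2*P
H(G) = -½ (H(G) = (G - 2*G)/(G + G) = (-G)/((2*G)) = (-G)*(1/(2*G)) = -½)
1/(H(F(8, N(-2))) - 118*(-655)) = 1/(-½ - 118*(-655)) = 1/(-½ + 77290) = 1/(154579/2) = 2/154579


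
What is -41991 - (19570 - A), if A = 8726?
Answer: -52835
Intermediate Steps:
-41991 - (19570 - A) = -41991 - (19570 - 1*8726) = -41991 - (19570 - 8726) = -41991 - 1*10844 = -41991 - 10844 = -52835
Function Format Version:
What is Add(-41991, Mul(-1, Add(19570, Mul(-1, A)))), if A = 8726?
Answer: -52835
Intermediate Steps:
Add(-41991, Mul(-1, Add(19570, Mul(-1, A)))) = Add(-41991, Mul(-1, Add(19570, Mul(-1, 8726)))) = Add(-41991, Mul(-1, Add(19570, -8726))) = Add(-41991, Mul(-1, 10844)) = Add(-41991, -10844) = -52835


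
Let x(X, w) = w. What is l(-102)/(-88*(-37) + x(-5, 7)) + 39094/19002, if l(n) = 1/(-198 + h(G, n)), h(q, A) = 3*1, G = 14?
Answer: 1381939266/671704865 ≈ 2.0574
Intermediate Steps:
h(q, A) = 3
l(n) = -1/195 (l(n) = 1/(-198 + 3) = 1/(-195) = -1/195)
l(-102)/(-88*(-37) + x(-5, 7)) + 39094/19002 = -1/(195*(-88*(-37) + 7)) + 39094/19002 = -1/(195*(3256 + 7)) + 39094*(1/19002) = -1/195/3263 + 19547/9501 = -1/195*1/3263 + 19547/9501 = -1/636285 + 19547/9501 = 1381939266/671704865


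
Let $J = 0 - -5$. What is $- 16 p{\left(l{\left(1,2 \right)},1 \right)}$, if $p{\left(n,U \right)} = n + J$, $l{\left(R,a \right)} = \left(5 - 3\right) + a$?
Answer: $-144$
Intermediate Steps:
$l{\left(R,a \right)} = 2 + a$
$J = 5$ ($J = 0 + 5 = 5$)
$p{\left(n,U \right)} = 5 + n$ ($p{\left(n,U \right)} = n + 5 = 5 + n$)
$- 16 p{\left(l{\left(1,2 \right)},1 \right)} = - 16 \left(5 + \left(2 + 2\right)\right) = - 16 \left(5 + 4\right) = \left(-16\right) 9 = -144$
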